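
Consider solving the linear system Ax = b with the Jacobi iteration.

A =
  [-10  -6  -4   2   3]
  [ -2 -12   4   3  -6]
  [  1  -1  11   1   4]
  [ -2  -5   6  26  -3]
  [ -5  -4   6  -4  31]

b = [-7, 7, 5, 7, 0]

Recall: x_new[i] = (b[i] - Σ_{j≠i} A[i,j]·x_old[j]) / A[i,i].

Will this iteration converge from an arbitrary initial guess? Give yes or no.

yes

Write A = D+L+U with D = diag(-10, -12, 11, 26, 31).
Jacobi T = -D⁻¹(L+U): T[0,3] = -(2)/(-10) = +0.2000; T[0,0] = 0.
  T[0,:] = [+0.0000  -0.6000  -0.4000  +0.2000  +0.3000]
  T[1,:] = [-0.1667  +0.0000  +0.3333  +0.2500  -0.5000]
  T[2,:] = [-0.0909  +0.0909  +0.0000  -0.0909  -0.3636]
  T[3,:] = [+0.0769  +0.1923  -0.2308  +0.0000  +0.1154]
  T[4,:] = [+0.1613  +0.1290  -0.1935  +0.1290  +0.0000]
|roots of det(T-λI)|: 0.6431, 0.3922, 0.2803, 0.2803, 0.1899.
spectral radius ρ = 0.6431; 0.6431 < 1 ⇒ converges.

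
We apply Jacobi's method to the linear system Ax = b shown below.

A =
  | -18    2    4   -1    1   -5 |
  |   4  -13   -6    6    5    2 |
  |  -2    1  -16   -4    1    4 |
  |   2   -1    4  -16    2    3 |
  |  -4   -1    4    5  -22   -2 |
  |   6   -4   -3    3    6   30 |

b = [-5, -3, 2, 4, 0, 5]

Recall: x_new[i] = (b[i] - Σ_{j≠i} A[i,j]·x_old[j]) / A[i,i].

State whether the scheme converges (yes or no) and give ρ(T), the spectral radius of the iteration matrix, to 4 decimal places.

yes, ρ = 0.5166

A = D + L + U where D = diag(-18, -13, -16, -16, -22, 30).
Jacobi: T = -D⁻¹(L+U), T[4,5] = -(-2)/(-22) = -0.0909; T[4,4] = 0.
  T[0,:] = [+0.0000 +0.1111 +0.2222 -0.0556 +0.0556 -0.2778]
  T[1,:] = [+0.3077 +0.0000 -0.4615 +0.4615 +0.3846 +0.1538]
  T[2,:] = [-0.1250 +0.0625 +0.0000 -0.2500 +0.0625 +0.2500]
  T[3,:] = [+0.1250 -0.0625 +0.2500 +0.0000 +0.1250 +0.1875]
  T[4,:] = [-0.1818 -0.0455 +0.1818 +0.2273 +0.0000 -0.0909]
  T[5,:] = [-0.2000 +0.1333 +0.1000 -0.1000 -0.2000 +0.0000]
|roots of det(T-λI)|: 0.5166, 0.3483, 0.3483, 0.3148, 0.3148, 0.2068.
spectral radius ρ = 0.5166; 0.5166 < 1: convergent.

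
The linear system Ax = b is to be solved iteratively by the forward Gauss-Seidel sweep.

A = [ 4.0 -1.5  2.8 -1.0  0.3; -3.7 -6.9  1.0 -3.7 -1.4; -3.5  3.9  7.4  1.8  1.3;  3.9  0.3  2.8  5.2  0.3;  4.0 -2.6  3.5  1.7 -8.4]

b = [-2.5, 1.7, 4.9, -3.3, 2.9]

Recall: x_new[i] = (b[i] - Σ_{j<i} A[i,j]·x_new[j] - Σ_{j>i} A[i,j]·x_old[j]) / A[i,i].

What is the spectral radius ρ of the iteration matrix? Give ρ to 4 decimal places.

1.3294

Write A = D+L+U with D = diag(4, -6.9, 7.4, 5.2, -8.4).
Gauss-Seidel: T = -(D+L)⁻¹U, row 0 first, T[0,2] = -(2.8)/(4) = -0.7000; later rows by forward substitution.
  T[0,:] = [+0.0000, +0.3750, -0.7000, +0.2500, -0.0750]
  T[1,:] = [+0.0000, -0.2011, +0.5203, -0.6703, -0.1627]
  T[2,:] = [+0.0000, +0.2833, -0.6053, +0.2283, -0.1254]
  T[3,:] = [+0.0000, -0.4222, +0.8209, -0.2717, +0.0755]
  T[4,:] = [+0.0000, +0.2734, -0.5804, +0.3666, -0.0223]
eigenvalue magnitudes: 1.3294, 0.2514, 0.0330, 0.0330, 0.0000.
ρ(T) = max|λ| = 1.3294; 1.3294 > 1: divergent.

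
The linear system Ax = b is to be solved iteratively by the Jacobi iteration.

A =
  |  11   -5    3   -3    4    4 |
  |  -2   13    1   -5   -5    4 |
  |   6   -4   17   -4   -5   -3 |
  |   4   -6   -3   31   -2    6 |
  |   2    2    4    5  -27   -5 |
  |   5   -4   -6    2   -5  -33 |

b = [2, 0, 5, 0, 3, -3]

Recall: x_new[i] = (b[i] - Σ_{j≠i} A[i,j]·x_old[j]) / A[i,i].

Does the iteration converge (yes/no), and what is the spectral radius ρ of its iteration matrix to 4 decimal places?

Let D = diag(11, 13, 17, 31, -27, -33); L, U the strict triangles.
Jacobi T = -D⁻¹(L+U): T[5,0] = -(5)/(-33) = +0.1515; T[5,5] = 0.
  T[0,:] = [+0.0000  +0.4545  -0.2727  +0.2727  -0.3636  -0.3636]
  T[1,:] = [+0.1538  +0.0000  -0.0769  +0.3846  +0.3846  -0.3077]
  T[2,:] = [-0.3529  +0.2353  +0.0000  +0.2353  +0.2941  +0.1765]
  T[3,:] = [-0.1290  +0.1935  +0.0968  +0.0000  +0.0645  -0.1935]
  T[4,:] = [+0.0741  +0.0741  +0.1481  +0.1852  +0.0000  -0.1852]
  T[5,:] = [+0.1515  -0.1212  -0.1818  +0.0606  -0.1515  +0.0000]
|roots of det(T-λI)|: 0.5512, 0.4204, 0.4204, 0.2628, 0.1556, 0.1556.
ρ = 0.5512; 0.5512 < 1 ⇒ converges.

yes, ρ = 0.5512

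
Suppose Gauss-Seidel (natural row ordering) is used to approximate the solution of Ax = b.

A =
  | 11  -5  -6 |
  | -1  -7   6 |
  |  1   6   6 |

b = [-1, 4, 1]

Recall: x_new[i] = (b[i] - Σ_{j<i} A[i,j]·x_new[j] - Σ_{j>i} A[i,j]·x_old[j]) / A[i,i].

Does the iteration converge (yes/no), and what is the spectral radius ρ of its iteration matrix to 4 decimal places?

yes, ρ = 0.8595

Split A = D + L + U, D = diag(11, -7, 6).
GS T = -(D+L)⁻¹U: row 0 first, T[0,1] = -(-5)/(11) = +0.4545; later rows by forward substitution.
  T[0,:] = [+0.0000 +0.4545 +0.5455]
  T[1,:] = [+0.0000 -0.0649 +0.7792]
  T[2,:] = [+0.0000 -0.0108 -0.8701]
eigenvalue magnitudes: 0.8595, 0.0755, 0.0000.
ρ(T) = max|λ| = 0.8595; 0.8595 < 1 ⇒ converges.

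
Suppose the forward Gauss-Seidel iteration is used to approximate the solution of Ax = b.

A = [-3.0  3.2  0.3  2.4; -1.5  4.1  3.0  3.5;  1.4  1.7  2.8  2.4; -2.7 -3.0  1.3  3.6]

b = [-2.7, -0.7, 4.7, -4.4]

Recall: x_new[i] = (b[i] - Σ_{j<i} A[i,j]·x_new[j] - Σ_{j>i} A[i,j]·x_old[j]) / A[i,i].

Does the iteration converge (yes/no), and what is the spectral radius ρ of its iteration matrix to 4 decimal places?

no, ρ = 1.3721

A = D + L + U where D = diag(-3, 4.1, 2.8, 3.6).
Gauss-Seidel: T = -(D+L)⁻¹U, row 0 first, T[0,3] = -(2.4)/(-3) = +0.8000; later rows by forward substitution.
  T[0,:] = [+0.0000, +1.0667, +0.1000, +0.8000]
  T[1,:] = [+0.0000, +0.3902, -0.6951, -0.5610]
  T[2,:] = [+0.0000, -0.7703, +0.3720, -0.9166]
  T[3,:] = [+0.0000, +1.4034, -0.6386, +0.4635]
moduli |λ_i(T)| = 1.3721, 0.6047, 0.6047, 0.0000.
ρ = 1.3721; 1.3721 > 1 ⇒ diverges.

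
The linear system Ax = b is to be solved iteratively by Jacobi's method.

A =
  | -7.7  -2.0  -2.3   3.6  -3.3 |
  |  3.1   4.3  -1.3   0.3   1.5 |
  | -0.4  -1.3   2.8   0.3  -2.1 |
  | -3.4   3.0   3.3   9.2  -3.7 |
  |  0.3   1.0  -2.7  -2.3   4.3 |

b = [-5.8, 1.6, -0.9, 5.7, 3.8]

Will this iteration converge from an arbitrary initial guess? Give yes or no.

no

Diagonal D = diag(-7.7, 4.3, 2.8, 9.2, 4.3); L, U strict lower/upper.
Jacobi: T = -D⁻¹(L+U), T[2,0] = -(-0.4)/(2.8) = +0.1429; T[2,2] = 0.
  T[0,:] = [+0.0000  -0.2597  -0.2987  +0.4675  -0.4286]
  T[1,:] = [-0.7209  +0.0000  +0.3023  -0.0698  -0.3488]
  T[2,:] = [+0.1429  +0.4643  +0.0000  -0.1071  +0.7500]
  T[3,:] = [+0.3696  -0.3261  -0.3587  +0.0000  +0.4022]
  T[4,:] = [-0.0698  -0.2326  +0.6279  +0.5349  +0.0000]
eigenvalue magnitudes: 1.1995, 0.8305, 0.8305, 0.3497, 0.3497.
spectral radius ρ = 1.1995; 1.1995 > 1, so it fails to converge.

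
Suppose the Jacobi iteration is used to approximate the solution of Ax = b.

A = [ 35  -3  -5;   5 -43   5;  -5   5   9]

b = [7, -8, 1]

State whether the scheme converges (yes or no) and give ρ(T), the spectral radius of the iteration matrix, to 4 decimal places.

yes, ρ = 0.2064

Write A = D+L+U with D = diag(35, -43, 9).
Jacobi: T = -D⁻¹(L+U), T[1,2] = -(5)/(-43) = +0.1163; T[1,1] = 0.
  T[0,:] = [+0.0000  +0.0857  +0.1429]
  T[1,:] = [+0.1163  +0.0000  +0.1163]
  T[2,:] = [+0.5556  -0.5556  +0.0000]
|λ(T)| sorted: 0.2064, 0.1337, 0.1337.
ρ(T) = max|λ| = 0.2064; 0.2064 < 1 ⇒ converges.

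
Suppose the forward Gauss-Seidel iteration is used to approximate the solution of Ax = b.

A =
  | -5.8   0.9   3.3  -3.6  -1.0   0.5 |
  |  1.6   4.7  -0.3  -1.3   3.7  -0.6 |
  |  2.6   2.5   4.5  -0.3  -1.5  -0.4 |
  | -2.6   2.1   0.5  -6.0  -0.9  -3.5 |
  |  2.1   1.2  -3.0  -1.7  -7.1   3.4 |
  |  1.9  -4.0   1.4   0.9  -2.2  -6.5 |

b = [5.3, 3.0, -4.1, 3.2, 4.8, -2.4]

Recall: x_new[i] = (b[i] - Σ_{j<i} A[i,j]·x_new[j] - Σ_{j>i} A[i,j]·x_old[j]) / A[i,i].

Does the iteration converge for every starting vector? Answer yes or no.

no

Let D = diag(-5.8, 4.7, 4.5, -6, -7.1, -6.5); L, U the strict triangles.
GS T = -(D+L)⁻¹U: row 0 first, T[0,1] = -(0.9)/(-5.8) = +0.1552; later rows by forward substitution.
  T[0,:] = [+0.0000 +0.1552 +0.5690 -0.6207 -0.1724 +0.0862]
  T[1,:] = [+0.0000 -0.0528 -0.1299 +0.4879 -0.7285 +0.0983]
  T[2,:] = [+0.0000 -0.0603 -0.2566 +0.1542 +0.8377 -0.0155]
  T[3,:] = [+0.0000 -0.0908 -0.3134 +0.4526 -0.2605 -0.5876]
  T[4,:] = [+0.0000 +0.0842 +0.3298 -0.2747 -0.4657 +0.6682]
  T[5,:] = [+0.0000 +0.0238 +0.0359 -0.2928 +0.6999 -0.3462]
moduli |λ_i(T)| = 1.1984, 0.8649, 0.3353, 0.0064, 0.0063, 0.0000.
ρ = 1.1984; 1.1984 > 1 ⇒ diverges.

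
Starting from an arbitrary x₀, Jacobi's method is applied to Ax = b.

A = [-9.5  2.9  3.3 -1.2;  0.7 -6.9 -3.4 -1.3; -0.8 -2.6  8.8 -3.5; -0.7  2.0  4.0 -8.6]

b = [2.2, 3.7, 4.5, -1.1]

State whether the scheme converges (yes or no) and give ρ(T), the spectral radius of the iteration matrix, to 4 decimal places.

yes, ρ = 0.5095

Diagonal D = diag(-9.5, -6.9, 8.8, -8.6); L, U strict lower/upper.
T_J = -D⁻¹(L+U): T[3,0] = -(-0.7)/(-8.6) = -0.0814; T[3,3] = 0.
  T[0,:] = [+0.0000 +0.3053 +0.3474 -0.1263]
  T[1,:] = [+0.1014 +0.0000 -0.4928 -0.1884]
  T[2,:] = [+0.0909 +0.2955 +0.0000 +0.3977]
  T[3,:] = [-0.0814 +0.2326 +0.4651 +0.0000]
|λ(T)| sorted: 0.5095, 0.4122, 0.4122, 0.0459.
ρ = 0.5095; 0.5095 < 1 ⇒ converges.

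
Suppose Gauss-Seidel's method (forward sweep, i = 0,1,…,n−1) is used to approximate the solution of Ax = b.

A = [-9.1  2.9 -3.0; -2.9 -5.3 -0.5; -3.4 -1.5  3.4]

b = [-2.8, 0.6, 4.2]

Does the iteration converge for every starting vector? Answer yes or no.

yes

Write A = D+L+U with D = diag(-9.1, -5.3, 3.4).
Gauss-Seidel: T = -(D+L)⁻¹U, row 0 first, T[0,2] = -(-3)/(-9.1) = -0.3297; later rows by forward substitution.
  T[0,:] = [+0.0000, +0.3187, -0.3297]
  T[1,:] = [+0.0000, -0.1744, +0.0860]
  T[2,:] = [+0.0000, +0.2418, -0.2917]
|roots of det(T-λI)|: 0.3887, 0.0773, 0.0000.
ρ(T) = max|λ| = 0.3887; 0.3887 < 1, so it converges for any x₀.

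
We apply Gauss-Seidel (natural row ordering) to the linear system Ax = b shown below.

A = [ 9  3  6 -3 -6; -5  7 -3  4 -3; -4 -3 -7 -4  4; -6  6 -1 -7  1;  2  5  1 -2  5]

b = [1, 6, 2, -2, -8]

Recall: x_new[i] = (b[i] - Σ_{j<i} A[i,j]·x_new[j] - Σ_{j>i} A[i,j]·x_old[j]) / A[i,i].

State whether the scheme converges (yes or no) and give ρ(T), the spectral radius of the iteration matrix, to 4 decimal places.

Split A = D + L + U, D = diag(9, 7, -7, -7, 5).
GS T = -(D+L)⁻¹U: row 0 first, T[0,4] = -(-6)/(9) = +0.6667; later rows by forward substitution.
  T[0,:] = [+0.0000  -0.3333  -0.6667  +0.3333  +0.6667]
  T[1,:] = [+0.0000  -0.2381  -0.0476  -0.3333  +0.9048]
  T[2,:] = [+0.0000  +0.2925  +0.4014  -0.6190  -0.1973]
  T[3,:] = [+0.0000  +0.0398  +0.4733  -0.4830  +0.3751]
  T[4,:] = [+0.0000  +0.3289  +0.4233  +0.1306  -0.9819]
|λ(T)| sorted: 1.3168, 0.4660, 0.4660, 0.0163, 0.0000.
spectral radius ρ = 1.3168; 1.3168 > 1, so it fails to converge.

no, ρ = 1.3168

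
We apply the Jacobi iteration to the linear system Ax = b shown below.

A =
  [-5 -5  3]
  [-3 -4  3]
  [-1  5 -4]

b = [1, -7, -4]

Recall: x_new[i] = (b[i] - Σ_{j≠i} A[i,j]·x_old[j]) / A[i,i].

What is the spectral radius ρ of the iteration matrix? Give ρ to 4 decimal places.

Diagonal D = diag(-5, -4, -4); L, U strict lower/upper.
Jacobi T = -D⁻¹(L+U): T[0,1] = -(-5)/(-5) = -1.0000; T[0,0] = 0.
  T[0,:] = [+0.0000, -1.0000, +0.6000]
  T[1,:] = [-0.7500, +0.0000, +0.7500]
  T[2,:] = [-0.2500, +1.2500, +0.0000]
|roots of det(T-λI)|: 1.3475, 1.0929, 0.2546.
spectral radius ρ = 1.3475; 1.3475 > 1, so it fails to converge.

1.3475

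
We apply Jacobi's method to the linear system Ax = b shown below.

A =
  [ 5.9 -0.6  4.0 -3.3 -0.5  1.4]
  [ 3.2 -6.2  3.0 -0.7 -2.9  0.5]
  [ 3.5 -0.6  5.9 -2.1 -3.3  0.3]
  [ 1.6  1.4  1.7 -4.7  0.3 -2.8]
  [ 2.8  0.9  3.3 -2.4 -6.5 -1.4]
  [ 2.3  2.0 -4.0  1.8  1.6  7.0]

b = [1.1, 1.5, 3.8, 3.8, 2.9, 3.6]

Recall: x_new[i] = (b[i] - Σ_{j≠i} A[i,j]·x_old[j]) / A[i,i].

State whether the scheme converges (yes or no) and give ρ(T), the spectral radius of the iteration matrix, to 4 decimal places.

Let D = diag(5.9, -6.2, 5.9, -4.7, -6.5, 7); L, U the strict triangles.
T_J = -D⁻¹(L+U): T[2,5] = -(0.3)/(5.9) = -0.0508; T[2,2] = 0.
  T[0,:] = [+0.0000 +0.1017 -0.6780 +0.5593 +0.0847 -0.2373]
  T[1,:] = [+0.5161 +0.0000 +0.4839 -0.1129 -0.4677 +0.0806]
  T[2,:] = [-0.5932 +0.1017 +0.0000 +0.3559 +0.5593 -0.0508]
  T[3,:] = [+0.3404 +0.2979 +0.3617 +0.0000 +0.0638 -0.5957]
  T[4,:] = [+0.4308 +0.1385 +0.5077 -0.3692 +0.0000 -0.2154]
  T[5,:] = [-0.3286 -0.2857 +0.5714 -0.2571 -0.2286 +0.0000]
|λ(T)| sorted: 1.2438, 0.8484, 0.5897, 0.3285, 0.3285, 0.1054.
ρ = 1.2438; 1.2438 > 1: divergent.

no, ρ = 1.2438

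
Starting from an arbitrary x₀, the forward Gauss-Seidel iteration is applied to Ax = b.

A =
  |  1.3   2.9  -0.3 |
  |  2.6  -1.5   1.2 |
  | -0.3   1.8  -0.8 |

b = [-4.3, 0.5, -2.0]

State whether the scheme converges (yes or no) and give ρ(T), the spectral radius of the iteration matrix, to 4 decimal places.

no, ρ = 1.6571

Let D = diag(1.3, -1.5, -0.8); L, U the strict triangles.
Gauss-Seidel: T = -(D+L)⁻¹U, row 0 first, T[0,1] = -(2.9)/(1.3) = -2.2308; later rows by forward substitution.
  T[0,:] = [+0.0000 -2.2308 +0.2308]
  T[1,:] = [+0.0000 -3.8667 +1.2000]
  T[2,:] = [+0.0000 -7.8635 +2.6135]
|λ(T)| sorted: 1.6571, 0.4039, 0.0000.
ρ = 1.6571; 1.6571 > 1 ⇒ diverges.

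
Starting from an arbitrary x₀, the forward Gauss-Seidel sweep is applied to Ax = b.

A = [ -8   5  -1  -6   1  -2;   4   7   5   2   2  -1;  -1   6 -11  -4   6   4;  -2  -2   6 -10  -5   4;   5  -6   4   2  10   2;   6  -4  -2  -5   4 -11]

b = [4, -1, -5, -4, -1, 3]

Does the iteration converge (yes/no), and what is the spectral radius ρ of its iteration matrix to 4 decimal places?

Diagonal D = diag(-8, 7, -11, -10, 10, -11); L, U strict lower/upper.
T_GS = -(D+L)⁻¹U: row 0 first, T[0,3] = -(-6)/(-8) = -0.7500; later rows by forward substitution.
  T[0,:] = [+0.0000  +0.6250  -0.1250  -0.7500  +0.1250  -0.2500]
  T[1,:] = [+0.0000  -0.3571  -0.6429  +0.1429  -0.3571  +0.2857]
  T[2,:] = [+0.0000  -0.2516  -0.3393  -0.2175  +0.3393  +0.5422]
  T[3,:] = [+0.0000  -0.2045  -0.0500  -0.0091  -0.2500  +0.7182]
  T[4,:] = [+0.0000  -0.3852  -0.1775  +0.5495  -0.3625  -0.2641]
  T[5,:] = [+0.0000  +0.4694  +0.1855  -0.2175  +0.1182  -0.7613]
moduli |λ_i(T)| = 1.2356, 0.6615, 0.6615, 0.2043, 0.0802, 0.0000.
spectral radius ρ = 1.2356; 1.2356 > 1: divergent.

no, ρ = 1.2356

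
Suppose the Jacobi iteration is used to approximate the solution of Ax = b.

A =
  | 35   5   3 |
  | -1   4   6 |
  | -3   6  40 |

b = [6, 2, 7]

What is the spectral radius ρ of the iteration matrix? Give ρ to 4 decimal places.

0.4729

Split A = D + L + U, D = diag(35, 4, 40).
Jacobi T = -D⁻¹(L+U): T[1,0] = -(-1)/(4) = +0.2500; T[1,1] = 0.
  T[0,:] = [+0.0000  -0.1429  -0.0857]
  T[1,:] = [+0.2500  +0.0000  -1.5000]
  T[2,:] = [+0.0750  -0.1500  +0.0000]
|eigenvalues of T|: 0.4729, 0.3594, 0.1135.
ρ(T) = max|λ| = 0.4729; 0.4729 < 1, so it converges for any x₀.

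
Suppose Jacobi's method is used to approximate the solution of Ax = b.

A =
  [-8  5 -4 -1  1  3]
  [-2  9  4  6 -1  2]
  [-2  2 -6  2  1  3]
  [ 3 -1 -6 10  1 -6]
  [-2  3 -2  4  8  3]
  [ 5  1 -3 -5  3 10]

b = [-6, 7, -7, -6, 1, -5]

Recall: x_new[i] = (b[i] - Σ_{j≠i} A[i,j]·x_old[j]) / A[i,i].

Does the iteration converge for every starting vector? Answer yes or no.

Let D = diag(-8, 9, -6, 10, 8, 10); L, U the strict triangles.
Jacobi T = -D⁻¹(L+U): T[3,2] = -(-6)/(10) = +0.6000; T[3,3] = 0.
  T[0,:] = [+0.0000 +0.6250 -0.5000 -0.1250 +0.1250 +0.3750]
  T[1,:] = [+0.2222 +0.0000 -0.4444 -0.6667 +0.1111 -0.2222]
  T[2,:] = [-0.3333 +0.3333 +0.0000 +0.3333 +0.1667 +0.5000]
  T[3,:] = [-0.3000 +0.1000 +0.6000 +0.0000 -0.1000 +0.6000]
  T[4,:] = [+0.2500 -0.3750 +0.2500 -0.5000 +0.0000 -0.3750]
  T[5,:] = [-0.5000 -0.1000 +0.3000 +0.5000 -0.3000 +0.0000]
moduli |λ_i(T)| = 1.1419, 0.7017, 0.4627, 0.4627, 0.1879, 0.1723.
ρ = 1.1419; 1.1419 > 1 ⇒ diverges.

no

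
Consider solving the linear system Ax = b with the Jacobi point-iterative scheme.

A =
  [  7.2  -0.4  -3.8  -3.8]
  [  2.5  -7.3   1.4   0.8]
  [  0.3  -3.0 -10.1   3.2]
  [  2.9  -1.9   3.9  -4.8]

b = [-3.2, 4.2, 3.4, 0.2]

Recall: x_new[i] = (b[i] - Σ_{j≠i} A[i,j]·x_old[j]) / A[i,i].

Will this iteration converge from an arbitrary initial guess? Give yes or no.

Diagonal D = diag(7.2, -7.3, -10.1, -4.8); L, U strict lower/upper.
Jacobi T = -D⁻¹(L+U): T[0,2] = -(-3.8)/(7.2) = +0.5278; T[0,0] = 0.
  T[0,:] = [+0.0000 +0.0556 +0.5278 +0.5278]
  T[1,:] = [+0.3425 +0.0000 +0.1918 +0.1096]
  T[2,:] = [+0.0297 -0.2970 +0.0000 +0.3168]
  T[3,:] = [+0.6042 -0.3958 +0.8125 +0.0000]
moduli |λ_i(T)| = 0.6800, 0.5282, 0.5282, 0.3254.
ρ(T) = max|λ| = 0.6800; 0.6800 < 1: convergent.

yes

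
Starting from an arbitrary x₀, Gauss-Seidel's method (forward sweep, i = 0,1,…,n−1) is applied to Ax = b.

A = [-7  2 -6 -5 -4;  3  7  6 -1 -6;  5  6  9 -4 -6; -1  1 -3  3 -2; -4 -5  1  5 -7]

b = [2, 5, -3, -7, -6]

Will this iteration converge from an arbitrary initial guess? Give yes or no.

Write A = D+L+U with D = diag(-7, 7, 9, 3, -7).
Gauss-Seidel: T = -(D+L)⁻¹U, row 0 first, T[0,3] = -(-5)/(-7) = -0.7143; later rows by forward substitution.
  T[0,:] = [+0.0000, +0.2857, -0.8571, -0.7143, -0.5714]
  T[1,:] = [+0.0000, -0.1224, -0.4898, +0.4490, +1.1020]
  T[2,:] = [+0.0000, -0.0771, +0.8027, +0.5420, +0.2494]
  T[3,:] = [+0.0000, +0.0590, +0.6803, +0.1542, +0.3583]
  T[4,:] = [+0.0000, -0.0447, +1.4402, +0.2750, -0.1691]
eigenvalue magnitudes: 1.4554, 0.5734, 0.2229, 0.2229, 0.0000.
ρ = 1.4554; 1.4554 > 1 ⇒ diverges.

no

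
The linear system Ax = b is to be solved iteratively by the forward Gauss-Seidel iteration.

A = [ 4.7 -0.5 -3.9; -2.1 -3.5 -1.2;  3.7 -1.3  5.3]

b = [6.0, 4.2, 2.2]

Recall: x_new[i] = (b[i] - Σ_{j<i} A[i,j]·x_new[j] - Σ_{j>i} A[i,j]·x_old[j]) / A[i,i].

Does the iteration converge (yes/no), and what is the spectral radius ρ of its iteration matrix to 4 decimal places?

yes, ρ = 0.8783

Write A = D+L+U with D = diag(4.7, -3.5, 5.3).
GS T = -(D+L)⁻¹U: row 0 first, T[0,1] = -(-0.5)/(4.7) = +0.1064; later rows by forward substitution.
  T[0,:] = [+0.0000, +0.1064, +0.8298]
  T[1,:] = [+0.0000, -0.0638, -0.8407]
  T[2,:] = [+0.0000, -0.0899, -0.7855]
eigenvalue magnitudes: 0.8783, 0.0290, 0.0000.
ρ(T) = max|λ| = 0.8783; 0.8783 < 1 ⇒ converges.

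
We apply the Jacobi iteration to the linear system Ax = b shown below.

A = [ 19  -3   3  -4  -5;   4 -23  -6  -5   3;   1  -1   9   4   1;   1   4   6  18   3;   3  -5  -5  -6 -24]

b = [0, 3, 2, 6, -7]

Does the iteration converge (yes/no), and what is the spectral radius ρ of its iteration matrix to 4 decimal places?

A = D + L + U where D = diag(19, -23, 9, 18, -24).
Jacobi T = -D⁻¹(L+U): T[3,0] = -(1)/(18) = -0.0556; T[3,3] = 0.
  T[0,:] = [+0.0000, +0.1579, -0.1579, +0.2105, +0.2632]
  T[1,:] = [+0.1739, +0.0000, -0.2609, -0.2174, +0.1304]
  T[2,:] = [-0.1111, +0.1111, +0.0000, -0.4444, -0.1111]
  T[3,:] = [-0.0556, -0.2222, -0.3333, +0.0000, -0.1667]
  T[4,:] = [+0.1250, -0.2083, -0.2083, -0.2500, +0.0000]
moduli |λ_i(T)| = 0.5510, 0.3802, 0.3802, 0.2286, 0.0966.
ρ(T) = max|λ| = 0.5510; 0.5510 < 1: convergent.

yes, ρ = 0.5510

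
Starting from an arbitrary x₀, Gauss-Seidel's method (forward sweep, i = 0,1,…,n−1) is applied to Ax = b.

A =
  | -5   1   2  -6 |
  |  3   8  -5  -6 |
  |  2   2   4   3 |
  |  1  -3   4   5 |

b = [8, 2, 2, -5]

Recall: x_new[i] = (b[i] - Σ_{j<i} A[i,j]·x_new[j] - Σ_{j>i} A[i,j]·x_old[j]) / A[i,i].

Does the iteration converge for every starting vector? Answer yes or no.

no

Split A = D + L + U, D = diag(-5, 8, 4, 5).
Gauss-Seidel: T = -(D+L)⁻¹U, row 0 first, T[0,1] = -(1)/(-5) = +0.2000; later rows by forward substitution.
  T[0,:] = [+0.0000  +0.2000  +0.4000  -1.2000]
  T[1,:] = [+0.0000  -0.0750  +0.4750  +1.2000]
  T[2,:] = [+0.0000  -0.0625  -0.4375  -0.7500]
  T[3,:] = [+0.0000  -0.0350  +0.5550  +1.5600]
moduli |λ_i(T)| = 1.2772, 0.1212, 0.1212, 0.0000.
ρ(T) = max|λ| = 1.2772; 1.2772 > 1 ⇒ diverges.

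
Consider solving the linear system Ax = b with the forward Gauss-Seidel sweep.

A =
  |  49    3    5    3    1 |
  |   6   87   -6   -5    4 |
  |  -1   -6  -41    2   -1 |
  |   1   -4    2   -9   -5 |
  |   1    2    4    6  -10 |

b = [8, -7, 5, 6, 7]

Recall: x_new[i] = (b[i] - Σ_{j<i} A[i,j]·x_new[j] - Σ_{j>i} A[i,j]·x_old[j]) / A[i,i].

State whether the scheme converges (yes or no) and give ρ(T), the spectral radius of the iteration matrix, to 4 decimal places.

yes, ρ = 0.3229

Split A = D + L + U, D = diag(49, 87, -41, -9, -10).
T_GS = -(D+L)⁻¹U: row 0 first, T[0,3] = -(3)/(49) = -0.0612; later rows by forward substitution.
  T[0,:] = [+0.0000  -0.0612  -0.1020  -0.0612  -0.0204]
  T[1,:] = [+0.0000  +0.0042  +0.0760  +0.0617  -0.0446]
  T[2,:] = [+0.0000  +0.0009  -0.0086  +0.0412  -0.0174]
  T[3,:] = [+0.0000  -0.0085  -0.0470  -0.0251  -0.5419]
  T[4,:] = [+0.0000  -0.0100  -0.0267  +0.0077  -0.3430]
moduli |λ_i(T)| = 0.3229, 0.0390, 0.0390, 0.0233, 0.0000.
spectral radius ρ = 0.3229; 0.3229 < 1: convergent.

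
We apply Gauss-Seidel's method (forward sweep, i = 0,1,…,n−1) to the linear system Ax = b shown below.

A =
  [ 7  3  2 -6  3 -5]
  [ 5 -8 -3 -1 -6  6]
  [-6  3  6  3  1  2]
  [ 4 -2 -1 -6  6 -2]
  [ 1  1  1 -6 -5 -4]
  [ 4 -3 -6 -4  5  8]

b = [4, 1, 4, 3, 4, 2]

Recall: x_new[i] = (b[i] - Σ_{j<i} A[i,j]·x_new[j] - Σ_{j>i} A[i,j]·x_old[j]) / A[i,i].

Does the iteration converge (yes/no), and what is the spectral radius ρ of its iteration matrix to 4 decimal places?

Diagonal D = diag(7, -8, 6, -6, -5, 8); L, U strict lower/upper.
GS T = -(D+L)⁻¹U: row 0 first, T[0,1] = -(3)/(7) = -0.4286; later rows by forward substitution.
  T[0,:] = [+0.0000 -0.4286 -0.2857 +0.8571 -0.4286 +0.7143]
  T[1,:] = [+0.0000 -0.2679 -0.5536 +0.4107 -1.0179 +1.1964]
  T[2,:] = [+0.0000 -0.2946 -0.0089 +0.1518 -0.0863 -0.2173]
  T[3,:] = [+0.0000 -0.1473 -0.0045 +0.4092 +1.0680 -0.2197]
  T[4,:] = [+0.0000 -0.0214 -0.1643 -0.2071 -1.5881 -0.1976]
  T[5,:] = [+0.0000 -0.1674 +0.0290 +0.1734 +1.2944 -0.0578]
|eigenvalues of T|: 1.4607, 0.6664, 0.6664, 0.2469, 0.2007, 0.0000.
spectral radius ρ = 1.4607; 1.4607 > 1: divergent.

no, ρ = 1.4607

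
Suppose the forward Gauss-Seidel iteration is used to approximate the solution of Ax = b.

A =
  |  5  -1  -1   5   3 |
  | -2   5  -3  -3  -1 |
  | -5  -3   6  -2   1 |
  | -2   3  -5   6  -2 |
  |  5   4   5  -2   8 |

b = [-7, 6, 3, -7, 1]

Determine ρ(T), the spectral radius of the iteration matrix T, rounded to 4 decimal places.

1.3022

Let D = diag(5, 5, 6, 6, 8); L, U the strict triangles.
Gauss-Seidel: T = -(D+L)⁻¹U, row 0 first, T[0,3] = -(5)/(5) = -1.0000; later rows by forward substitution.
  T[0,:] = [+0.0000  +0.2000  +0.2000  -1.0000  -0.6000]
  T[1,:] = [+0.0000  +0.0800  +0.6800  +0.2000  -0.0400]
  T[2,:] = [+0.0000  +0.2067  +0.5067  -0.4000  -0.6867]
  T[3,:] = [+0.0000  +0.1989  +0.1489  -0.7667  -0.4189]
  T[4,:] = [+0.0000  -0.2444  -0.7444  +0.5833  +0.7194]
|λ(T)| sorted: 1.3022, 0.6619, 0.1609, 0.0601, 0.0000.
ρ = 1.3022; 1.3022 > 1: divergent.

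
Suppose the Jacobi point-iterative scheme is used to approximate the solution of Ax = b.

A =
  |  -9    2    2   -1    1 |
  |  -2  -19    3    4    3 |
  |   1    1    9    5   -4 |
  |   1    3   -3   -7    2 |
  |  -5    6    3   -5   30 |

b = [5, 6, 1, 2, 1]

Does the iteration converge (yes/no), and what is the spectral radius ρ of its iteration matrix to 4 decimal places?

Write A = D+L+U with D = diag(-9, -19, 9, -7, 30).
T_J = -D⁻¹(L+U): T[4,1] = -(6)/(30) = -0.2000; T[4,4] = 0.
  T[0,:] = [+0.0000, +0.2222, +0.2222, -0.1111, +0.1111]
  T[1,:] = [-0.1053, +0.0000, +0.1579, +0.2105, +0.1579]
  T[2,:] = [-0.1111, -0.1111, +0.0000, -0.5556, +0.4444]
  T[3,:] = [+0.1429, +0.4286, -0.4286, +0.0000, +0.2857]
  T[4,:] = [+0.1667, -0.2000, -0.1000, +0.1667, +0.0000]
|λ(T)| sorted: 0.6684, 0.5099, 0.3727, 0.3727, 0.2067.
ρ(T) = max|λ| = 0.6684; 0.6684 < 1: convergent.

yes, ρ = 0.6684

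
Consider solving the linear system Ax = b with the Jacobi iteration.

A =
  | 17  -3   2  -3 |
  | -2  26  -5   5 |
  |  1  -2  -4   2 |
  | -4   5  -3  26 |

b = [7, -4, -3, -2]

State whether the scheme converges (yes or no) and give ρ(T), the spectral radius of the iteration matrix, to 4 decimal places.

yes, ρ = 0.2398

Let D = diag(17, 26, -4, 26); L, U the strict triangles.
Jacobi: T = -D⁻¹(L+U), T[2,3] = -(2)/(-4) = +0.5000; T[2,2] = 0.
  T[0,:] = [+0.0000, +0.1765, -0.1176, +0.1765]
  T[1,:] = [+0.0769, +0.0000, +0.1923, -0.1923]
  T[2,:] = [+0.2500, -0.5000, +0.0000, +0.5000]
  T[3,:] = [+0.1538, -0.1923, +0.1154, +0.0000]
|roots of det(T-λI)|: 0.2398, 0.1855, 0.1855, 0.1529.
ρ = 0.2398; 0.2398 < 1: convergent.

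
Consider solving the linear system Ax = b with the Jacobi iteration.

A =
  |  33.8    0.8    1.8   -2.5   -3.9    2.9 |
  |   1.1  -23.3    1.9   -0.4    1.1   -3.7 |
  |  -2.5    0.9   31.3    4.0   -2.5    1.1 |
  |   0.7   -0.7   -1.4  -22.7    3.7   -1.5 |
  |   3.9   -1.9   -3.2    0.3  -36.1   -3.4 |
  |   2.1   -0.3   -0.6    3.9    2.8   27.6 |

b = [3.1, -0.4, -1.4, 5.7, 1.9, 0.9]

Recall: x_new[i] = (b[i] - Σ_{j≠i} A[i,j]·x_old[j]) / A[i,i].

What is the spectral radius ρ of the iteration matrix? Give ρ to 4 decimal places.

0.2072

Let D = diag(33.8, -23.3, 31.3, -22.7, -36.1, 27.6); L, U the strict triangles.
T_J = -D⁻¹(L+U): T[5,0] = -(2.1)/(27.6) = -0.0761; T[5,5] = 0.
  T[0,:] = [+0.0000  -0.0237  -0.0533  +0.0740  +0.1154  -0.0858]
  T[1,:] = [+0.0472  +0.0000  +0.0815  -0.0172  +0.0472  -0.1588]
  T[2,:] = [+0.0799  -0.0288  +0.0000  -0.1278  +0.0799  -0.0351]
  T[3,:] = [+0.0308  -0.0308  -0.0617  +0.0000  +0.1630  -0.0661]
  T[4,:] = [+0.1080  -0.0526  -0.0886  +0.0083  +0.0000  -0.0942]
  T[5,:] = [-0.0761  +0.0109  +0.0217  -0.1413  -0.1014  +0.0000]
moduli |λ_i(T)| = 0.2072, 0.1333, 0.1333, 0.0656, 0.0440, 0.0440.
ρ = 0.2072; 0.2072 < 1, so it converges for any x₀.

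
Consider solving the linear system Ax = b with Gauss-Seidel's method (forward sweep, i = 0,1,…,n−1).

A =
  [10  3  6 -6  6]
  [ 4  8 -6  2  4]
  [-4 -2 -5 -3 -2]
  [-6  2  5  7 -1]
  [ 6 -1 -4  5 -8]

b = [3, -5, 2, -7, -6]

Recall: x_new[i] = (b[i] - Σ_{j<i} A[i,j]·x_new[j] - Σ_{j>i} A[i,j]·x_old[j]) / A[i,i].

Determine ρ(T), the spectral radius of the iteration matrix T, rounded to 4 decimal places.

1.6156

Write A = D+L+U with D = diag(10, 8, -5, 7, -8).
T_GS = -(D+L)⁻¹U: row 0 first, T[0,1] = -(3)/(10) = -0.3000; later rows by forward substitution.
  T[0,:] = [+0.0000 -0.3000 -0.6000 +0.6000 -0.6000]
  T[1,:] = [+0.0000 +0.1500 +1.0500 -0.5500 -0.2000]
  T[2,:] = [+0.0000 +0.1800 +0.0600 -0.8600 +0.1600]
  T[3,:] = [+0.0000 -0.4286 -0.8571 +1.2857 -0.4286]
  T[4,:] = [+0.0000 -0.6016 -1.1470 +1.7523 -0.7729]
|λ(T)| sorted: 1.6156, 0.4700, 0.3715, 0.0513, 0.0000.
spectral radius ρ = 1.6156; 1.6156 > 1 ⇒ diverges.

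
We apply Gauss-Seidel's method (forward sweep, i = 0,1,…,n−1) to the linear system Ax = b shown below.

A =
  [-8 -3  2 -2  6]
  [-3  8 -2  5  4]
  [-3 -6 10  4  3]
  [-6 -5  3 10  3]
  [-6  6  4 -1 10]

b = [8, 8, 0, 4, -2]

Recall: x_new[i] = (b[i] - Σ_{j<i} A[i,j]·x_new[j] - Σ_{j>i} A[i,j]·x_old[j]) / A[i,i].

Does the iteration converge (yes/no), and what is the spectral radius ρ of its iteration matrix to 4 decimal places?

yes, ρ = 0.8341

Diagonal D = diag(-8, 8, 10, 10, 10); L, U strict lower/upper.
Gauss-Seidel: T = -(D+L)⁻¹U, row 0 first, T[0,4] = -(6)/(-8) = +0.7500; later rows by forward substitution.
  T[0,:] = [+0.0000, -0.3750, +0.2500, -0.2500, +0.7500]
  T[1,:] = [+0.0000, -0.1406, +0.3438, -0.7188, -0.2188]
  T[2,:] = [+0.0000, -0.1969, +0.2812, -0.9063, -0.2063]
  T[3,:] = [+0.0000, -0.2363, +0.2375, -0.2375, +0.1025]
  T[4,:] = [+0.0000, -0.0855, -0.1450, +0.6200, +0.6740]
|eigenvalues of T|: 0.8341, 0.3214, 0.3214, 0.0783, 0.0000.
ρ(T) = max|λ| = 0.8341; 0.8341 < 1, so it converges for any x₀.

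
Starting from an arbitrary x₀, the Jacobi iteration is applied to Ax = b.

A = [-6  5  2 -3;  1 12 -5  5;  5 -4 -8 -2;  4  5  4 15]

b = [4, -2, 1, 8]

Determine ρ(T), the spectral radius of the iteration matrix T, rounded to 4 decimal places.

A = D + L + U where D = diag(-6, 12, -8, 15).
T_J = -D⁻¹(L+U): T[3,2] = -(4)/(15) = -0.2667; T[3,3] = 0.
  T[0,:] = [+0.0000, +0.8333, +0.3333, -0.5000]
  T[1,:] = [-0.0833, +0.0000, +0.4167, -0.4167]
  T[2,:] = [+0.6250, -0.5000, +0.0000, -0.2500]
  T[3,:] = [-0.2667, -0.3333, -0.2667, +0.0000]
|λ(T)| sorted: 0.9141, 0.6111, 0.6111, 0.3299.
ρ(T) = max|λ| = 0.9141; 0.9141 < 1 ⇒ converges.

0.9141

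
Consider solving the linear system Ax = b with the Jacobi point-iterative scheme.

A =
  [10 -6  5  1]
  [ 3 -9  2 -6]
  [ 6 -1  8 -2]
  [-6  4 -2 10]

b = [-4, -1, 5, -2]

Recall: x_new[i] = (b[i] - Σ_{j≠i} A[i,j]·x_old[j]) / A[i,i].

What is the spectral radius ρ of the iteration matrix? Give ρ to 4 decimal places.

1.1232

Write A = D+L+U with D = diag(10, -9, 8, 10).
Jacobi: T = -D⁻¹(L+U), T[3,2] = -(-2)/(10) = +0.2000; T[3,3] = 0.
  T[0,:] = [+0.0000  +0.6000  -0.5000  -0.1000]
  T[1,:] = [+0.3333  +0.0000  +0.2222  -0.6667]
  T[2,:] = [-0.7500  +0.1250  +0.0000  +0.2500]
  T[3,:] = [+0.6000  -0.4000  +0.2000  +0.0000]
|eigenvalues of T|: 1.1232, 0.6222, 0.6222, 0.0134.
ρ(T) = max|λ| = 1.1232; 1.1232 > 1 ⇒ diverges.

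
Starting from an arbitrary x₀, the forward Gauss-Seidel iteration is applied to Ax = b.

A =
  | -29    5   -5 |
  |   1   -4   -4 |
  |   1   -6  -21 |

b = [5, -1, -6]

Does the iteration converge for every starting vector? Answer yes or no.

yes

A = D + L + U where D = diag(-29, -4, -21).
T_GS = -(D+L)⁻¹U: row 0 first, T[0,2] = -(-5)/(-29) = -0.1724; later rows by forward substitution.
  T[0,:] = [+0.0000, +0.1724, -0.1724]
  T[1,:] = [+0.0000, +0.0431, -1.0431]
  T[2,:] = [+0.0000, -0.0041, +0.2898]
|λ(T)| sorted: 0.3061, 0.0268, 0.0000.
spectral radius ρ = 0.3061; 0.3061 < 1: convergent.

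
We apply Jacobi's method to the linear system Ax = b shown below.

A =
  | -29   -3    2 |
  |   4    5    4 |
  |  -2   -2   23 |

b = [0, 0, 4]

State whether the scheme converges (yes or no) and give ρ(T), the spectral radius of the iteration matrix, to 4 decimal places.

yes, ρ = 0.1803

Let D = diag(-29, 5, 23); L, U the strict triangles.
T_J = -D⁻¹(L+U): T[2,0] = -(-2)/(23) = +0.0870; T[2,2] = 0.
  T[0,:] = [+0.0000  -0.1034  +0.0690]
  T[1,:] = [-0.8000  +0.0000  -0.8000]
  T[2,:] = [+0.0870  +0.0870  +0.0000]
eigenvalue magnitudes: 0.1803, 0.1154, 0.1154.
ρ = 0.1803; 0.1803 < 1 ⇒ converges.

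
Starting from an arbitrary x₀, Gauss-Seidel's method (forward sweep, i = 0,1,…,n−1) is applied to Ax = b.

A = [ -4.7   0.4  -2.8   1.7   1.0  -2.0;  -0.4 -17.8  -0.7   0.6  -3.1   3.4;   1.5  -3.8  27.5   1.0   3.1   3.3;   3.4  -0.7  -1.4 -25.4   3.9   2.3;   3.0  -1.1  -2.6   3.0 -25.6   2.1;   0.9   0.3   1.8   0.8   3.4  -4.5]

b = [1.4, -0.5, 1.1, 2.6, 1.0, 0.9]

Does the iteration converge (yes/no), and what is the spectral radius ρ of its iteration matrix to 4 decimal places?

Write A = D+L+U with D = diag(-4.7, -17.8, 27.5, -25.4, -25.6, -4.5).
T_GS = -(D+L)⁻¹U: row 0 first, T[0,1] = -(0.4)/(-4.7) = +0.0851; later rows by forward substitution.
  T[0,:] = [+0.0000, +0.0851, -0.5957, +0.3617, +0.2128, -0.4255]
  T[1,:] = [+0.0000, -0.0019, -0.0259, +0.0256, -0.1789, +0.2006]
  T[2,:] = [+0.0000, -0.0049, +0.0289, -0.0526, -0.1491, -0.0691]
  T[3,:] = [+0.0000, +0.0117, -0.0806, +0.0506, +0.1952, +0.0319]
  T[4,:] = [+0.0000, +0.0119, -0.0811, +0.0526, +0.0706, +0.0343]
  T[5,:] = [+0.0000, +0.0260, -0.1849, +0.1017, +0.0591, -0.0678]
|eigenvalues of T|: 0.2886, 0.1615, 0.0295, 0.0295, 0.0076, 0.0000.
spectral radius ρ = 0.2886; 0.2886 < 1 ⇒ converges.

yes, ρ = 0.2886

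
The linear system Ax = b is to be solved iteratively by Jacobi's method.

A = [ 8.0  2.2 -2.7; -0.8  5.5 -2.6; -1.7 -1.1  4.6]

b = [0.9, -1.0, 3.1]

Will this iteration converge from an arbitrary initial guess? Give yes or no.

Diagonal D = diag(8, 5.5, 4.6); L, U strict lower/upper.
Jacobi T = -D⁻¹(L+U): T[1,0] = -(-0.8)/(5.5) = +0.1455; T[1,1] = 0.
  T[0,:] = [+0.0000  -0.2750  +0.3375]
  T[1,:] = [+0.1455  +0.0000  +0.4727]
  T[2,:] = [+0.3696  +0.2391  +0.0000]
|eigenvalues of T|: 0.5176, 0.2648, 0.2648.
spectral radius ρ = 0.5176; 0.5176 < 1, so it converges for any x₀.

yes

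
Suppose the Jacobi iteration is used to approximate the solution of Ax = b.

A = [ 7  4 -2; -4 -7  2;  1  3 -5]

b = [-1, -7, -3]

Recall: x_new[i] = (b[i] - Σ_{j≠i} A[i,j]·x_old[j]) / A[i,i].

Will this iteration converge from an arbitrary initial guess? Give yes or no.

Diagonal D = diag(7, -7, -5); L, U strict lower/upper.
T_J = -D⁻¹(L+U): T[0,2] = -(-2)/(7) = +0.2857; T[0,0] = 0.
  T[0,:] = [+0.0000 -0.5714 +0.2857]
  T[1,:] = [-0.5714 +0.0000 +0.2857]
  T[2,:] = [+0.2000 +0.6000 +0.0000]
|eigenvalues of T|: 0.8427, 0.5714, 0.2712.
ρ(T) = max|λ| = 0.8427; 0.8427 < 1: convergent.

yes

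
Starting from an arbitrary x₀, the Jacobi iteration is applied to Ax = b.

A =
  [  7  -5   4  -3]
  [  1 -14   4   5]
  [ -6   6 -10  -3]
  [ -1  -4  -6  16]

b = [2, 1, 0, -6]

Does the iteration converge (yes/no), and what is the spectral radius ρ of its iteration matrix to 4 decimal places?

A = D + L + U where D = diag(7, -14, -10, 16).
Jacobi T = -D⁻¹(L+U): T[3,2] = -(-6)/(16) = +0.3750; T[3,3] = 0.
  T[0,:] = [+0.0000  +0.7143  -0.5714  +0.4286]
  T[1,:] = [+0.0714  +0.0000  +0.2857  +0.3571]
  T[2,:] = [-0.6000  +0.6000  +0.0000  -0.3000]
  T[3,:] = [+0.0625  +0.2500  +0.3750  +0.0000]
|eigenvalues of T|: 0.7631, 0.6334, 0.6334, 0.3488.
ρ = 0.7631; 0.7631 < 1: convergent.

yes, ρ = 0.7631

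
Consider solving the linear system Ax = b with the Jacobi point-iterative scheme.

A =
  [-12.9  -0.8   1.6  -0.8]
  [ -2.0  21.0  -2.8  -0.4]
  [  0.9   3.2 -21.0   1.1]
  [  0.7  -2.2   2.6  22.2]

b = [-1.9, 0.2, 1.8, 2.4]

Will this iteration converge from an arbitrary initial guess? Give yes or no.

Let D = diag(-12.9, 21, -21, 22.2); L, U the strict triangles.
T_J = -D⁻¹(L+U): T[1,0] = -(-2)/(21) = +0.0952; T[1,1] = 0.
  T[0,:] = [+0.0000  -0.0620  +0.1240  -0.0620]
  T[1,:] = [+0.0952  +0.0000  +0.1333  +0.0190]
  T[2,:] = [+0.0429  +0.1524  +0.0000  +0.0524]
  T[3,:] = [-0.0315  +0.0991  -0.1171  +0.0000]
|eigenvalues of T|: 0.1660, 0.0956, 0.0582, 0.0582.
ρ = 0.1660; 0.1660 < 1, so it converges for any x₀.

yes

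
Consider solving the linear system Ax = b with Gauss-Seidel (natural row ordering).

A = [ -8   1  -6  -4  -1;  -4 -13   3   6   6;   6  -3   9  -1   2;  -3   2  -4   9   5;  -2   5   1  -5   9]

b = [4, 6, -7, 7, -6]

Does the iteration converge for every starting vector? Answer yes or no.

yes

Write A = D+L+U with D = diag(-8, -13, 9, 9, 9).
T_GS = -(D+L)⁻¹U: row 0 first, T[0,3] = -(-4)/(-8) = -0.5000; later rows by forward substitution.
  T[0,:] = [+0.0000, +0.1250, -0.7500, -0.5000, -0.1250]
  T[1,:] = [+0.0000, -0.0385, +0.4615, +0.6154, +0.5000]
  T[2,:] = [+0.0000, -0.0962, +0.6538, +0.6496, +0.0278]
  T[3,:] = [+0.0000, +0.0075, -0.0620, -0.0147, -0.6960]
  T[4,:] = [+0.0000, +0.0640, -0.5302, -0.5333, -0.6953]
eigenvalue magnitudes: 0.9459, 0.7940, 0.0653, 0.0081, 0.0000.
spectral radius ρ = 0.9459; 0.9459 < 1: convergent.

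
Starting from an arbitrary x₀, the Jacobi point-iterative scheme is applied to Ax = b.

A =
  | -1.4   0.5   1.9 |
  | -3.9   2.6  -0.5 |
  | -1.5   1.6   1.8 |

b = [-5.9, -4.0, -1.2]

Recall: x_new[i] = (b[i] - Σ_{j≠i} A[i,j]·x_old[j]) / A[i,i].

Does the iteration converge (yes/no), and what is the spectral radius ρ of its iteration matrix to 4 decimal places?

A = D + L + U where D = diag(-1.4, 2.6, 1.8).
T_J = -D⁻¹(L+U): T[0,1] = -(0.5)/(-1.4) = +0.3571; T[0,0] = 0.
  T[0,:] = [+0.0000 +0.3571 +1.3571]
  T[1,:] = [+1.5000 +0.0000 +0.1923]
  T[2,:] = [+0.8333 -0.8889 +0.0000]
|roots of det(T-λI)|: 1.6079, 1.0439, 1.0439.
ρ(T) = max|λ| = 1.6079; 1.6079 > 1 ⇒ diverges.

no, ρ = 1.6079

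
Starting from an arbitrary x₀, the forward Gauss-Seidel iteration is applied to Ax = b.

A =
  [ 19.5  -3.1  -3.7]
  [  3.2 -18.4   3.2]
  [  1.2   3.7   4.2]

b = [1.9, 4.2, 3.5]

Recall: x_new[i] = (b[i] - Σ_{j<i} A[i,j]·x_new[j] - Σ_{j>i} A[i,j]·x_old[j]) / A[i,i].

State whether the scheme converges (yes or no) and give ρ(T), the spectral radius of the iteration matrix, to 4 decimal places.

Write A = D+L+U with D = diag(19.5, -18.4, 4.2).
Gauss-Seidel: T = -(D+L)⁻¹U, row 0 first, T[0,1] = -(-3.1)/(19.5) = +0.1590; later rows by forward substitution.
  T[0,:] = [+0.0000, +0.1590, +0.1897]
  T[1,:] = [+0.0000, +0.0276, +0.2069]
  T[2,:] = [+0.0000, -0.0698, -0.2365]
|λ(T)| sorted: 0.1592, 0.0496, 0.0000.
ρ = 0.1592; 0.1592 < 1, so it converges for any x₀.

yes, ρ = 0.1592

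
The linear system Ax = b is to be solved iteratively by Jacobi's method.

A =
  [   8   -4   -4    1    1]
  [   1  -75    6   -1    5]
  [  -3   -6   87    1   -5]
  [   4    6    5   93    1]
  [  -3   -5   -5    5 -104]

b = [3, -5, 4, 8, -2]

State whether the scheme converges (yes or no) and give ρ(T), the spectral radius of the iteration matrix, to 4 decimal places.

yes, ρ = 0.1683

A = D + L + U where D = diag(8, -75, 87, 93, -104).
Jacobi: T = -D⁻¹(L+U), T[2,1] = -(-6)/(87) = +0.0690; T[2,2] = 0.
  T[0,:] = [+0.0000  +0.5000  +0.5000  -0.1250  -0.1250]
  T[1,:] = [+0.0133  +0.0000  +0.0800  -0.0133  +0.0667]
  T[2,:] = [+0.0345  +0.0690  +0.0000  -0.0115  +0.0575]
  T[3,:] = [-0.0430  -0.0645  -0.0538  +0.0000  -0.0108]
  T[4,:] = [-0.0288  -0.0481  -0.0481  +0.0481  +0.0000]
moduli |λ_i(T)| = 0.1683, 0.1429, 0.0983, 0.0812, 0.0424.
ρ = 0.1683; 0.1683 < 1, so it converges for any x₀.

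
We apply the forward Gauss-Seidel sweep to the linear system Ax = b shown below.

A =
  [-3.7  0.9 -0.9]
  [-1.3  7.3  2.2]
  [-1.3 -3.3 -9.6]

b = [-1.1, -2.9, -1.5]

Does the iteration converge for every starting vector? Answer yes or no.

yes

Let D = diag(-3.7, 7.3, -9.6); L, U the strict triangles.
T_GS = -(D+L)⁻¹U: row 0 first, T[0,1] = -(0.9)/(-3.7) = +0.2432; later rows by forward substitution.
  T[0,:] = [+0.0000, +0.2432, -0.2432]
  T[1,:] = [+0.0000, +0.0433, -0.3447]
  T[2,:] = [+0.0000, -0.0478, +0.1514]
|eigenvalues of T|: 0.2367, 0.0419, 0.0000.
ρ = 0.2367; 0.2367 < 1 ⇒ converges.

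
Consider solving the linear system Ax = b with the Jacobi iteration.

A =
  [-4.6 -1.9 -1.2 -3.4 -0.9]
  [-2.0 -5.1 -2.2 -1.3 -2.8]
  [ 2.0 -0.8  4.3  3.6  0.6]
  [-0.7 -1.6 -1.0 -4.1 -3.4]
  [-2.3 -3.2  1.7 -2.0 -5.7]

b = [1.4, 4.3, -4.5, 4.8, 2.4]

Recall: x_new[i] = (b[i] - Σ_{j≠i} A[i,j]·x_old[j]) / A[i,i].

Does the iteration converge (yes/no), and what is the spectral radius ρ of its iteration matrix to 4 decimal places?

Split A = D + L + U, D = diag(-4.6, -5.1, 4.3, -4.1, -5.7).
Jacobi T = -D⁻¹(L+U): T[0,1] = -(-1.9)/(-4.6) = -0.4130; T[0,0] = 0.
  T[0,:] = [+0.0000, -0.4130, -0.2609, -0.7391, -0.1957]
  T[1,:] = [-0.3922, +0.0000, -0.4314, -0.2549, -0.5490]
  T[2,:] = [-0.4651, +0.1860, +0.0000, -0.8372, -0.1395]
  T[3,:] = [-0.1707, -0.3902, -0.2439, +0.0000, -0.8293]
  T[4,:] = [-0.4035, -0.5614, +0.2982, -0.3509, +0.0000]
|λ(T)| sorted: 1.4344, 0.7116, 0.7116, 0.3755, 0.3755.
ρ = 1.4344; 1.4344 > 1 ⇒ diverges.

no, ρ = 1.4344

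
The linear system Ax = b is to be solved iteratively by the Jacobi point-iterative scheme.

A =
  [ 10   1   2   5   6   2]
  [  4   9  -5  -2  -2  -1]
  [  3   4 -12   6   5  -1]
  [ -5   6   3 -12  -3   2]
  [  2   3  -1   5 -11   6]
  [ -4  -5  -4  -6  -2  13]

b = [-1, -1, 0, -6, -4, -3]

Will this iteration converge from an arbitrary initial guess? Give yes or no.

Let D = diag(10, 9, -12, -12, -11, 13); L, U the strict triangles.
T_J = -D⁻¹(L+U): T[3,5] = -(2)/(-12) = +0.1667; T[3,3] = 0.
  T[0,:] = [+0.0000, -0.1000, -0.2000, -0.5000, -0.6000, -0.2000]
  T[1,:] = [-0.4444, +0.0000, +0.5556, +0.2222, +0.2222, +0.1111]
  T[2,:] = [+0.2500, +0.3333, +0.0000, +0.5000, +0.4167, -0.0833]
  T[3,:] = [-0.4167, +0.5000, +0.2500, +0.0000, -0.2500, +0.1667]
  T[4,:] = [+0.1818, +0.2727, -0.0909, +0.4545, +0.0000, +0.5455]
  T[5,:] = [+0.3077, +0.3846, +0.3077, +0.4615, +0.1538, +0.0000]
|eigenvalues of T|: 1.1862, 0.6006, 0.6006, 0.4132, 0.4132, 0.1346.
spectral radius ρ = 1.1862; 1.1862 > 1 ⇒ diverges.

no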